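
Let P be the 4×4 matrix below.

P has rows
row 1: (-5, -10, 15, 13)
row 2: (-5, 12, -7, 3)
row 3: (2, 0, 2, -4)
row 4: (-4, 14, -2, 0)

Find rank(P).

4

Row reduce to echelon form.
R2 ← R2 − R1: [0, 22, -22, -10]
R3 ← R3 + (2/5)·R1: [0, -4, 8, 6/5]
R4 ← R4 − (4/5)·R1: [0, 22, -14, -52/5]
R3 ← R3 + (2/11)·R2: [0, 0, 4, -34/55]
R4 ← R4 − R2: [0, 0, 8, -2/5]
R4 ← R4 − (2)·R3: [0, 0, 0, 46/55]
Echelon form has 4 nonzero rows, so rank(P) = 4.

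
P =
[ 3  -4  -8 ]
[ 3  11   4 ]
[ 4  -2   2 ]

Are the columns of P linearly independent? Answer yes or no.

yes

Row reduce P to echelon form.
R2 ← R2 − R1: [0, 15, 12]
R3 ← R3 − (4/3)·R1: [0, 10/3, 38/3]
R3 ← R3 − (2/9)·R2: [0, 0, 10]
3 pivots among 3 columns.
Every column is a pivot column, so the columns are linearly independent.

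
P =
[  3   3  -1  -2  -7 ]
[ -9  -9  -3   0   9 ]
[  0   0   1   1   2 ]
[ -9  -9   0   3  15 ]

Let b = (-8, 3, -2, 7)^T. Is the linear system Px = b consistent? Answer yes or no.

Row reduce the augmented matrix [P | b].
R2 ← R2 + (3)·R1: [0, 0, -6, -6, -12, -21]
R4 ← R4 + (3)·R1: [0, 0, -3, -3, -6, -17]
R3 ← R3 + (1/6)·R2: [0, 0, 0, 0, 0, -11/2]
R4 ← R4 − (1/2)·R2: [0, 0, 0, 0, 0, -13/2]
R4 ← R4 − (13/11)·R3: [0, 0, 0, 0, 0, 0]
The echelon form has 3 nonzero rows; the last pivot sits in the augmented column, so rank(P) = 2 but rank([P|b]) = 3.
Since the ranks differ, the system is inconsistent.

no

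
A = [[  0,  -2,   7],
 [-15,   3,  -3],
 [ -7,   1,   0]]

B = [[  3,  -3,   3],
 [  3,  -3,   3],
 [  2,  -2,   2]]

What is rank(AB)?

1

First compute AB:
[[  8,  -8,   8],
 [-42,  42, -42],
 [-18,  18, -18]]
Now row reduce the product.
R2 ← R2 + (21/4)·R1: [0, 0, 0]
R3 ← R3 + (9/4)·R1: [0, 0, 0]
1 nonzero row, so rank(AB) = 1.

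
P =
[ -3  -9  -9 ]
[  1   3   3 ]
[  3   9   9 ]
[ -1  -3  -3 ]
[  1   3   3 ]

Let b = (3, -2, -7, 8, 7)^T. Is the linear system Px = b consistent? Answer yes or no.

no

Row reduce the augmented matrix [P | b].
R2 ← R2 + (1/3)·R1: [0, 0, 0, -1]
R3 ← R3 + R1: [0, 0, 0, -4]
R4 ← R4 − (1/3)·R1: [0, 0, 0, 7]
R5 ← R5 + (1/3)·R1: [0, 0, 0, 8]
R3 ← R3 − (4)·R2: [0, 0, 0, 0]
R4 ← R4 + (7)·R2: [0, 0, 0, 0]
R5 ← R5 + (8)·R2: [0, 0, 0, 0]
The echelon form has 2 nonzero rows; the last pivot sits in the augmented column, so rank(P) = 1 but rank([P|b]) = 2.
Since the ranks differ, the system is inconsistent.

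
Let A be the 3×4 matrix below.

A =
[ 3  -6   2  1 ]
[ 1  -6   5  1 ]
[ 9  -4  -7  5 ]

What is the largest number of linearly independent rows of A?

Row reduce to echelon form.
R2 ← R2 − (1/3)·R1: [0, -4, 13/3, 2/3]
R3 ← R3 − (3)·R1: [0, 14, -13, 2]
R3 ← R3 + (7/2)·R2: [0, 0, 13/6, 13/3]
Echelon form has 3 nonzero rows, so rank(A) = 3.
The rank gives the maximum number of linearly independent rows: 3.

3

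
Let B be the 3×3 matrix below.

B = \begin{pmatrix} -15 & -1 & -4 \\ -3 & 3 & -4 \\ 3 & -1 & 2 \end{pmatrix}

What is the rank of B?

2

Row reduce to echelon form.
R2 ← R2 − (1/5)·R1: [0, 16/5, -16/5]
R3 ← R3 + (1/5)·R1: [0, -6/5, 6/5]
R3 ← R3 + (3/8)·R2: [0, 0, 0]
Echelon form has 2 nonzero rows, so rank(B) = 2.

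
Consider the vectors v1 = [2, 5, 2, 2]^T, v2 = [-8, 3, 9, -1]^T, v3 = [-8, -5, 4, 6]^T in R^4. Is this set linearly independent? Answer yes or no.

yes

Form the matrix with these vectors as rows and row reduce.
R2 ← R2 + (4)·R1: [0, 23, 17, 7]
R3 ← R3 + (4)·R1: [0, 15, 12, 14]
R3 ← R3 − (15/23)·R2: [0, 0, 21/23, 217/23]
3 nonzero rows, so the 3 vectors span a space of dimension 3.
Since 3 = 3, the vectors are linearly independent.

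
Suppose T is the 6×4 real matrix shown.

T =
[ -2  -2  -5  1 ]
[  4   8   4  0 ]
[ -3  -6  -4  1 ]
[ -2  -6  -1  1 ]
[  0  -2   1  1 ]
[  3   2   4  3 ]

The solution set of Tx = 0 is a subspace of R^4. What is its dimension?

Row reduce to echelon form.
R2 ← R2 + (2)·R1: [0, 4, -6, 2]
R3 ← R3 − (3/2)·R1: [0, -3, 7/2, -1/2]
R4 ← R4 − R1: [0, -4, 4, 0]
R6 ← R6 + (3/2)·R1: [0, -1, -7/2, 9/2]
R3 ← R3 + (3/4)·R2: [0, 0, -1, 1]
R4 ← R4 + R2: [0, 0, -2, 2]
R5 ← R5 + (1/2)·R2: [0, 0, -2, 2]
R6 ← R6 + (1/4)·R2: [0, 0, -5, 5]
R4 ← R4 − (2)·R3: [0, 0, 0, 0]
R5 ← R5 − (2)·R3: [0, 0, 0, 0]
R6 ← R6 − (5)·R3: [0, 0, 0, 0]
3 nonzero rows, so rank(T) = 3.
T has 4 columns; by rank–nullity, nullity = 4 − 3 = 1.

1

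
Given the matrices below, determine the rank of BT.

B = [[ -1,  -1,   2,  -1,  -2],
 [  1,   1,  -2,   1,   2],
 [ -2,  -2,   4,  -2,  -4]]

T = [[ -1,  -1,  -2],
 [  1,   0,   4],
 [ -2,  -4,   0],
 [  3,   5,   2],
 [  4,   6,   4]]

First compute BT:
[[-15, -24, -12],
 [ 15,  24,  12],
 [-30, -48, -24]]
Now row reduce the product.
R2 ← R2 + R1: [0, 0, 0]
R3 ← R3 − (2)·R1: [0, 0, 0]
1 nonzero row, so rank(BT) = 1.

1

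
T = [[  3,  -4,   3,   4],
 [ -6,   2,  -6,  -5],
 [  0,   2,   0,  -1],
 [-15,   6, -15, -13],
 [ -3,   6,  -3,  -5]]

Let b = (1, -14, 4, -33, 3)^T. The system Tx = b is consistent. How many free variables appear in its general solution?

2

Row reduce the augmented matrix [T | b].
R2 ← R2 + (2)·R1: [0, -6, 0, 3, -12]
R4 ← R4 + (5)·R1: [0, -14, 0, 7, -28]
R5 ← R5 + R1: [0, 2, 0, -1, 4]
R3 ← R3 + (1/3)·R2: [0, 0, 0, 0, 0]
R4 ← R4 − (7/3)·R2: [0, 0, 0, 0, 0]
R5 ← R5 + (1/3)·R2: [0, 0, 0, 0, 0]
The echelon form has 2 nonzero rows, and every pivot lies in the first 4 columns, so rank(T) = rank([T|b]) = 2.
The system is consistent.
Free variables = (unknowns) − (rank) = 4 − 2 = 2.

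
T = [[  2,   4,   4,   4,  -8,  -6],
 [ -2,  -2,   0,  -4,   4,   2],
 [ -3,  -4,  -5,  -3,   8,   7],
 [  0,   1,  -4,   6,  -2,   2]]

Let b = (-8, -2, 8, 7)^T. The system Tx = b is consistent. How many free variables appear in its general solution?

Row reduce the augmented matrix [T | b].
R2 ← R2 + R1: [0, 2, 4, 0, -4, -4, -10]
R3 ← R3 + (3/2)·R1: [0, 2, 1, 3, -4, -2, -4]
R3 ← R3 − R2: [0, 0, -3, 3, 0, 2, 6]
R4 ← R4 − (1/2)·R2: [0, 0, -6, 6, 0, 4, 12]
R4 ← R4 − (2)·R3: [0, 0, 0, 0, 0, 0, 0]
The echelon form has 3 nonzero rows, and every pivot lies in the first 6 columns, so rank(T) = rank([T|b]) = 3.
The system is consistent.
Free variables = (unknowns) − (rank) = 6 − 3 = 3.

3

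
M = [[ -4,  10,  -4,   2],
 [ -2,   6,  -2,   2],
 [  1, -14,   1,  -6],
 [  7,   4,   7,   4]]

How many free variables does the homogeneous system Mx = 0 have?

Row reduce to echelon form.
R2 ← R2 − (1/2)·R1: [0, 1, 0, 1]
R3 ← R3 + (1/4)·R1: [0, -23/2, 0, -11/2]
R4 ← R4 + (7/4)·R1: [0, 43/2, 0, 15/2]
R3 ← R3 + (23/2)·R2: [0, 0, 0, 6]
R4 ← R4 − (43/2)·R2: [0, 0, 0, -14]
R4 ← R4 + (7/3)·R3: [0, 0, 0, 0]
3 nonzero rows, so rank(M) = 3.
M has 4 columns; by rank–nullity, nullity = 4 − 3 = 1.

1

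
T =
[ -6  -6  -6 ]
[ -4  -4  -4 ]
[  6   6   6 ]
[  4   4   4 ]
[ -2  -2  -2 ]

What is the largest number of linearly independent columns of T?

1

Row reduce to echelon form.
R2 ← R2 − (2/3)·R1: [0, 0, 0]
R3 ← R3 + R1: [0, 0, 0]
R4 ← R4 + (2/3)·R1: [0, 0, 0]
R5 ← R5 − (1/3)·R1: [0, 0, 0]
Echelon form has 1 nonzero row, so rank(T) = 1.
The rank gives the maximum number of linearly independent columns: 1.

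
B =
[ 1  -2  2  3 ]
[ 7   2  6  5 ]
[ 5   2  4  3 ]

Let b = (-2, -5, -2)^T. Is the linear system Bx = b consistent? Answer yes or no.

Row reduce the augmented matrix [B | b].
R2 ← R2 − (7)·R1: [0, 16, -8, -16, 9]
R3 ← R3 − (5)·R1: [0, 12, -6, -12, 8]
R3 ← R3 − (3/4)·R2: [0, 0, 0, 0, 5/4]
The echelon form has 3 nonzero rows; the last pivot sits in the augmented column, so rank(B) = 2 but rank([B|b]) = 3.
Since the ranks differ, the system is inconsistent.

no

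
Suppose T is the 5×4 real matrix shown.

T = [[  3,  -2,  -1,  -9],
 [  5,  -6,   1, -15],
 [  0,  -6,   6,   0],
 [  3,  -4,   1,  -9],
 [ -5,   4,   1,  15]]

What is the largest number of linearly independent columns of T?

2

Row reduce to echelon form.
R2 ← R2 − (5/3)·R1: [0, -8/3, 8/3, 0]
R4 ← R4 − R1: [0, -2, 2, 0]
R5 ← R5 + (5/3)·R1: [0, 2/3, -2/3, 0]
R3 ← R3 − (9/4)·R2: [0, 0, 0, 0]
R4 ← R4 − (3/4)·R2: [0, 0, 0, 0]
R5 ← R5 + (1/4)·R2: [0, 0, 0, 0]
Echelon form has 2 nonzero rows, so rank(T) = 2.
The rank gives the maximum number of linearly independent columns: 2.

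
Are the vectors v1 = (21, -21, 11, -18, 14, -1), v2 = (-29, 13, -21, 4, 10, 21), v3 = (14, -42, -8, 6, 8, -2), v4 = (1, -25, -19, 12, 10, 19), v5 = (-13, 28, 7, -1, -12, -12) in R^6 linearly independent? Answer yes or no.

Form the matrix with these vectors as rows and row reduce.
R2 ← R2 + (29/21)·R1: [0, -16, -122/21, -146/7, 88/3, 412/21]
R3 ← R3 − (2/3)·R1: [0, -28, -46/3, 18, -4/3, -4/3]
R4 ← R4 − (1/21)·R1: [0, -24, -410/21, 90/7, 28/3, 400/21]
R5 ← R5 + (13/21)·R1: [0, 15, 290/21, -85/7, -10/3, -265/21]
R3 ← R3 − (7/4)·R2: [0, 0, -31/6, 109/2, -158/3, -107/3]
R4 ← R4 − (3/2)·R2: [0, 0, -227/21, 309/7, -104/3, -218/21]
R5 ← R5 + (15/16)·R2: [0, 0, 1405/168, -1775/56, 145/6, 485/84]
R4 ← R4 − (454/217)·R3: [0, 0, 0, -15164/217, 16388/217, 13940/217]
R5 ← R5 + (1405/868)·R3: [0, 0, 0, 12265/217, -13255/217, -11275/217]
R5 ← R5 + (55/68)·R4: [0, 0, 0, 0, 0, 0]
4 nonzero rows, so the 5 vectors span a space of dimension 4.
Since 4 < 5, the vectors are linearly dependent.

no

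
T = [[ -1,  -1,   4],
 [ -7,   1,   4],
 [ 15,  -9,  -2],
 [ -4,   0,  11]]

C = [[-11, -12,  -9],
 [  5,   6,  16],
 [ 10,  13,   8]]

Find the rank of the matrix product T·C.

3

First compute TC:
[[ 46,  58,  25],
 [122, 142, 111],
 [-230, -260, -295],
 [154, 191, 124]]
Now row reduce the product.
R2 ← R2 − (61/23)·R1: [0, -272/23, 1028/23]
R3 ← R3 + (5)·R1: [0, 30, -170]
R4 ← R4 − (77/23)·R1: [0, -73/23, 927/23]
R3 ← R3 + (345/136)·R2: [0, 0, -1925/34]
R4 ← R4 − (73/272)·R2: [0, 0, 1925/68]
R4 ← R4 + (1/2)·R3: [0, 0, 0]
3 nonzero rows, so rank(TC) = 3.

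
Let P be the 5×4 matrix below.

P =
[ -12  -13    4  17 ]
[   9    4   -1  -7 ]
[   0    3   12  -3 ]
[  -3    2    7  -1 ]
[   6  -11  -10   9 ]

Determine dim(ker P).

1

Row reduce to echelon form.
R2 ← R2 + (3/4)·R1: [0, -23/4, 2, 23/4]
R4 ← R4 − (1/4)·R1: [0, 21/4, 6, -21/4]
R5 ← R5 + (1/2)·R1: [0, -35/2, -8, 35/2]
R3 ← R3 + (12/23)·R2: [0, 0, 300/23, 0]
R4 ← R4 + (21/23)·R2: [0, 0, 180/23, 0]
R5 ← R5 − (70/23)·R2: [0, 0, -324/23, 0]
R4 ← R4 − (3/5)·R3: [0, 0, 0, 0]
R5 ← R5 + (27/25)·R3: [0, 0, 0, 0]
3 nonzero rows, so rank(P) = 3.
P has 4 columns; by rank–nullity, nullity = 4 − 3 = 1.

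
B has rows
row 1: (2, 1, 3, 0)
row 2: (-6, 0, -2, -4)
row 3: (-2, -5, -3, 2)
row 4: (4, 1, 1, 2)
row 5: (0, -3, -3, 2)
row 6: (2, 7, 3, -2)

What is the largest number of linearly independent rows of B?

Row reduce to echelon form.
R2 ← R2 + (3)·R1: [0, 3, 7, -4]
R3 ← R3 + R1: [0, -4, 0, 2]
R4 ← R4 − (2)·R1: [0, -1, -5, 2]
R6 ← R6 − R1: [0, 6, 0, -2]
R3 ← R3 + (4/3)·R2: [0, 0, 28/3, -10/3]
R4 ← R4 + (1/3)·R2: [0, 0, -8/3, 2/3]
R5 ← R5 + R2: [0, 0, 4, -2]
R6 ← R6 − (2)·R2: [0, 0, -14, 6]
R4 ← R4 + (2/7)·R3: [0, 0, 0, -2/7]
R5 ← R5 − (3/7)·R3: [0, 0, 0, -4/7]
R6 ← R6 + (3/2)·R3: [0, 0, 0, 1]
R5 ← R5 − (2)·R4: [0, 0, 0, 0]
R6 ← R6 + (7/2)·R4: [0, 0, 0, 0]
Echelon form has 4 nonzero rows, so rank(B) = 4.
The rank gives the maximum number of linearly independent rows: 4.

4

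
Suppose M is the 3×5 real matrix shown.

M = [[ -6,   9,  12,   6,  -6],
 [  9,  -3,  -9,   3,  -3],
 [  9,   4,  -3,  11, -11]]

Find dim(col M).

Row reduce to echelon form.
R2 ← R2 + (3/2)·R1: [0, 21/2, 9, 12, -12]
R3 ← R3 + (3/2)·R1: [0, 35/2, 15, 20, -20]
R3 ← R3 − (5/3)·R2: [0, 0, 0, 0, 0]
Echelon form has 2 nonzero rows, so rank(M) = 2.
The column space has dimension equal to the rank: 2.

2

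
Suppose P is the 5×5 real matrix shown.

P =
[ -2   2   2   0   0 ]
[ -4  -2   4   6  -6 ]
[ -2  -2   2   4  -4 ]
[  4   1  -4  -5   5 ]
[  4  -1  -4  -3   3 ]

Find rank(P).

2

Row reduce to echelon form.
R2 ← R2 − (2)·R1: [0, -6, 0, 6, -6]
R3 ← R3 − R1: [0, -4, 0, 4, -4]
R4 ← R4 + (2)·R1: [0, 5, 0, -5, 5]
R5 ← R5 + (2)·R1: [0, 3, 0, -3, 3]
R3 ← R3 − (2/3)·R2: [0, 0, 0, 0, 0]
R4 ← R4 + (5/6)·R2: [0, 0, 0, 0, 0]
R5 ← R5 + (1/2)·R2: [0, 0, 0, 0, 0]
Echelon form has 2 nonzero rows, so rank(P) = 2.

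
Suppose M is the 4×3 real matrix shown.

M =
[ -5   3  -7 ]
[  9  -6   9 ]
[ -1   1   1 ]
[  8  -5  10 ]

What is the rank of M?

Row reduce to echelon form.
R2 ← R2 + (9/5)·R1: [0, -3/5, -18/5]
R3 ← R3 − (1/5)·R1: [0, 2/5, 12/5]
R4 ← R4 + (8/5)·R1: [0, -1/5, -6/5]
R3 ← R3 + (2/3)·R2: [0, 0, 0]
R4 ← R4 − (1/3)·R2: [0, 0, 0]
Echelon form has 2 nonzero rows, so rank(M) = 2.

2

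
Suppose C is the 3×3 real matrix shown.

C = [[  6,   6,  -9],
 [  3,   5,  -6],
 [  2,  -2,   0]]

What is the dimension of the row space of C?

Row reduce to echelon form.
R2 ← R2 − (1/2)·R1: [0, 2, -3/2]
R3 ← R3 − (1/3)·R1: [0, -4, 3]
R3 ← R3 + (2)·R2: [0, 0, 0]
Echelon form has 2 nonzero rows, so rank(C) = 2.
The row space has dimension equal to the rank: 2.

2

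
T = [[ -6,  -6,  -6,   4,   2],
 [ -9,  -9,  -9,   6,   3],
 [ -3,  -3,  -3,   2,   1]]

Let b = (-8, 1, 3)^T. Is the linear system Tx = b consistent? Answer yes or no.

no

Row reduce the augmented matrix [T | b].
R2 ← R2 − (3/2)·R1: [0, 0, 0, 0, 0, 13]
R3 ← R3 − (1/2)·R1: [0, 0, 0, 0, 0, 7]
R3 ← R3 − (7/13)·R2: [0, 0, 0, 0, 0, 0]
The echelon form has 2 nonzero rows; the last pivot sits in the augmented column, so rank(T) = 1 but rank([T|b]) = 2.
Since the ranks differ, the system is inconsistent.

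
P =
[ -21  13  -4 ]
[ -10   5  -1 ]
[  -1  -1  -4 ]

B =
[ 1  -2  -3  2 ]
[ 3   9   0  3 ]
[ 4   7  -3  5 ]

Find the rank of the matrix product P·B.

2

First compute PB:
[[  2, 131,  75, -23],
 [  1,  58,  33, -10],
 [-20, -35,  15, -25]]
Now row reduce the product.
R2 ← R2 − (1/2)·R1: [0, -15/2, -9/2, 3/2]
R3 ← R3 + (10)·R1: [0, 1275, 765, -255]
R3 ← R3 + (170)·R2: [0, 0, 0, 0]
2 nonzero rows, so rank(PB) = 2.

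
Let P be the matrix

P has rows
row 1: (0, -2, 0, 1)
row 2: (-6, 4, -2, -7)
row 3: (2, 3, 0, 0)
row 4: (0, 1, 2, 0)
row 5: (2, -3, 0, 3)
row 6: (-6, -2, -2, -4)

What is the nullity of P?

1

Row reduce to echelon form.
Swap R1 ↔ R2
R3 ← R3 + (1/3)·R1: [0, 13/3, -2/3, -7/3]
R5 ← R5 + (1/3)·R1: [0, -5/3, -2/3, 2/3]
R6 ← R6 − R1: [0, -6, 0, 3]
R3 ← R3 + (13/6)·R2: [0, 0, -2/3, -1/6]
R4 ← R4 + (1/2)·R2: [0, 0, 2, 1/2]
R5 ← R5 − (5/6)·R2: [0, 0, -2/3, -1/6]
R6 ← R6 − (3)·R2: [0, 0, 0, 0]
R4 ← R4 + (3)·R3: [0, 0, 0, 0]
R5 ← R5 − R3: [0, 0, 0, 0]
3 nonzero rows, so rank(P) = 3.
P has 4 columns; by rank–nullity, nullity = 4 − 3 = 1.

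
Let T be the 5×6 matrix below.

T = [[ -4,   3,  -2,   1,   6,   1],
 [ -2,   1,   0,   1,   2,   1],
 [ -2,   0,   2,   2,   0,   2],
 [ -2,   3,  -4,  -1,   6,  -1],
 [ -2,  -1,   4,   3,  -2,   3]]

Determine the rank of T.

2

Row reduce to echelon form.
R2 ← R2 − (1/2)·R1: [0, -1/2, 1, 1/2, -1, 1/2]
R3 ← R3 − (1/2)·R1: [0, -3/2, 3, 3/2, -3, 3/2]
R4 ← R4 − (1/2)·R1: [0, 3/2, -3, -3/2, 3, -3/2]
R5 ← R5 − (1/2)·R1: [0, -5/2, 5, 5/2, -5, 5/2]
R3 ← R3 − (3)·R2: [0, 0, 0, 0, 0, 0]
R4 ← R4 + (3)·R2: [0, 0, 0, 0, 0, 0]
R5 ← R5 − (5)·R2: [0, 0, 0, 0, 0, 0]
Echelon form has 2 nonzero rows, so rank(T) = 2.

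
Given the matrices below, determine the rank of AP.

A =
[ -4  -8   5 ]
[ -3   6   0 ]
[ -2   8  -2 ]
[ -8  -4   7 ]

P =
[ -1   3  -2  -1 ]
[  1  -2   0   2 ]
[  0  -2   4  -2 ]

2

First compute AP:
[[ -4,  -6,  28, -22],
 [  9, -21,   6,  15],
 [ 10, -18,  -4,  22],
 [  4, -30,  44, -14]]
Now row reduce the product.
R2 ← R2 + (9/4)·R1: [0, -69/2, 69, -69/2]
R3 ← R3 + (5/2)·R1: [0, -33, 66, -33]
R4 ← R4 + R1: [0, -36, 72, -36]
R3 ← R3 − (22/23)·R2: [0, 0, 0, 0]
R4 ← R4 − (24/23)·R2: [0, 0, 0, 0]
2 nonzero rows, so rank(AP) = 2.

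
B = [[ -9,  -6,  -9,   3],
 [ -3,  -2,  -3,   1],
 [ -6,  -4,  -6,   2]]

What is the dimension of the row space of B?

Row reduce to echelon form.
R2 ← R2 − (1/3)·R1: [0, 0, 0, 0]
R3 ← R3 − (2/3)·R1: [0, 0, 0, 0]
Echelon form has 1 nonzero row, so rank(B) = 1.
The row space has dimension equal to the rank: 1.

1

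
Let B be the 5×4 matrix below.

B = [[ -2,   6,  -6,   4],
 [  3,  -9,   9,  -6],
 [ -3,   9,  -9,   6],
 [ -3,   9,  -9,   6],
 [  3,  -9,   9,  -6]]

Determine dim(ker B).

Row reduce to echelon form.
R2 ← R2 + (3/2)·R1: [0, 0, 0, 0]
R3 ← R3 − (3/2)·R1: [0, 0, 0, 0]
R4 ← R4 − (3/2)·R1: [0, 0, 0, 0]
R5 ← R5 + (3/2)·R1: [0, 0, 0, 0]
1 nonzero row, so rank(B) = 1.
B has 4 columns; by rank–nullity, nullity = 4 − 1 = 3.

3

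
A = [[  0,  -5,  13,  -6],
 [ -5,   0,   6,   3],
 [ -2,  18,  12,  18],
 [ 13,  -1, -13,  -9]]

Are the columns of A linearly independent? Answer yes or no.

no

Row reduce A to echelon form.
Swap R1 ↔ R2
R3 ← R3 − (2/5)·R1: [0, 18, 48/5, 84/5]
R4 ← R4 + (13/5)·R1: [0, -1, 13/5, -6/5]
R3 ← R3 + (18/5)·R2: [0, 0, 282/5, -24/5]
R4 ← R4 − (1/5)·R2: [0, 0, 0, 0]
3 pivots among 4 columns.
Only 3 < 4 pivot columns, so the columns are linearly dependent.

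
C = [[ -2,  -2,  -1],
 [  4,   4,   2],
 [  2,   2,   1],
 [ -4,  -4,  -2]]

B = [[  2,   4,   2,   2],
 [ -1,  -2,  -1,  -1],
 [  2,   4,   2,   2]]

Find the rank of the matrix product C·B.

1

First compute CB:
[[ -4,  -8,  -4,  -4],
 [  8,  16,   8,   8],
 [  4,   8,   4,   4],
 [ -8, -16,  -8,  -8]]
Now row reduce the product.
R2 ← R2 + (2)·R1: [0, 0, 0, 0]
R3 ← R3 + R1: [0, 0, 0, 0]
R4 ← R4 − (2)·R1: [0, 0, 0, 0]
1 nonzero row, so rank(CB) = 1.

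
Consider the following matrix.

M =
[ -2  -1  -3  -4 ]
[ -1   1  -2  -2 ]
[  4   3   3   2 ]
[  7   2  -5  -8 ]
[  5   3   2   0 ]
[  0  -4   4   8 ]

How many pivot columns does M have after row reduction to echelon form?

4

Row reduce to echelon form.
R2 ← R2 − (1/2)·R1: [0, 3/2, -1/2, 0]
R3 ← R3 + (2)·R1: [0, 1, -3, -6]
R4 ← R4 + (7/2)·R1: [0, -3/2, -31/2, -22]
R5 ← R5 + (5/2)·R1: [0, 1/2, -11/2, -10]
R3 ← R3 − (2/3)·R2: [0, 0, -8/3, -6]
R4 ← R4 + R2: [0, 0, -16, -22]
R5 ← R5 − (1/3)·R2: [0, 0, -16/3, -10]
R6 ← R6 + (8/3)·R2: [0, 0, 8/3, 8]
R4 ← R4 − (6)·R3: [0, 0, 0, 14]
R5 ← R5 − (2)·R3: [0, 0, 0, 2]
R6 ← R6 + R3: [0, 0, 0, 2]
R5 ← R5 − (1/7)·R4: [0, 0, 0, 0]
R6 ← R6 − (1/7)·R4: [0, 0, 0, 0]
Echelon form has 4 nonzero rows, so rank(M) = 4.
Each nonzero row contributes one pivot column: 4 pivot columns.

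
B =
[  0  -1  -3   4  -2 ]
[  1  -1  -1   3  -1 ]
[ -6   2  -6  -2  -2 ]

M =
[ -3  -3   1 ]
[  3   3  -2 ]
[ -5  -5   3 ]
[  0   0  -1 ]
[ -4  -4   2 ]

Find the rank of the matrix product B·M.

2

First compute BM:
[[ 20,  20, -15],
 [  3,   3,  -5],
 [ 62,  62, -30]]
Now row reduce the product.
R2 ← R2 − (3/20)·R1: [0, 0, -11/4]
R3 ← R3 − (31/10)·R1: [0, 0, 33/2]
R3 ← R3 + (6)·R2: [0, 0, 0]
2 nonzero rows, so rank(BM) = 2.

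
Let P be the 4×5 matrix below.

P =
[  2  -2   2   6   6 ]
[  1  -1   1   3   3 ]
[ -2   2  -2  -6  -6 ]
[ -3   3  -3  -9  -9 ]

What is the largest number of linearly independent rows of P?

1

Row reduce to echelon form.
R2 ← R2 − (1/2)·R1: [0, 0, 0, 0, 0]
R3 ← R3 + R1: [0, 0, 0, 0, 0]
R4 ← R4 + (3/2)·R1: [0, 0, 0, 0, 0]
Echelon form has 1 nonzero row, so rank(P) = 1.
The rank gives the maximum number of linearly independent rows: 1.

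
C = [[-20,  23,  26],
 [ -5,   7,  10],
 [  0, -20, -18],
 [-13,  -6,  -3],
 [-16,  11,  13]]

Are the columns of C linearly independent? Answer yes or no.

Row reduce C to echelon form.
R2 ← R2 − (1/4)·R1: [0, 5/4, 7/2]
R4 ← R4 − (13/20)·R1: [0, -419/20, -199/10]
R5 ← R5 − (4/5)·R1: [0, -37/5, -39/5]
R3 ← R3 + (16)·R2: [0, 0, 38]
R4 ← R4 + (419/25)·R2: [0, 0, 969/25]
R5 ← R5 + (148/25)·R2: [0, 0, 323/25]
R4 ← R4 − (51/50)·R3: [0, 0, 0]
R5 ← R5 − (17/50)·R3: [0, 0, 0]
3 pivots among 3 columns.
Every column is a pivot column, so the columns are linearly independent.

yes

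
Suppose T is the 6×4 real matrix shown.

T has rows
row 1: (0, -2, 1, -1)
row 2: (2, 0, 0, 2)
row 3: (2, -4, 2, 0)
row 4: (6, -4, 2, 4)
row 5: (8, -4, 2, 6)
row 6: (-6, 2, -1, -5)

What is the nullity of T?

2

Row reduce to echelon form.
Swap R1 ↔ R2
R3 ← R3 − R1: [0, -4, 2, -2]
R4 ← R4 − (3)·R1: [0, -4, 2, -2]
R5 ← R5 − (4)·R1: [0, -4, 2, -2]
R6 ← R6 + (3)·R1: [0, 2, -1, 1]
R3 ← R3 − (2)·R2: [0, 0, 0, 0]
R4 ← R4 − (2)·R2: [0, 0, 0, 0]
R5 ← R5 − (2)·R2: [0, 0, 0, 0]
R6 ← R6 + R2: [0, 0, 0, 0]
2 nonzero rows, so rank(T) = 2.
T has 4 columns; by rank–nullity, nullity = 4 − 2 = 2.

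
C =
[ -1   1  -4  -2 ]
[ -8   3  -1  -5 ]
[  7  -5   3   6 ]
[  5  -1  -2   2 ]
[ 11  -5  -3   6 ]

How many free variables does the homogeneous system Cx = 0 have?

1

Row reduce to echelon form.
R2 ← R2 − (8)·R1: [0, -5, 31, 11]
R3 ← R3 + (7)·R1: [0, 2, -25, -8]
R4 ← R4 + (5)·R1: [0, 4, -22, -8]
R5 ← R5 + (11)·R1: [0, 6, -47, -16]
R3 ← R3 + (2/5)·R2: [0, 0, -63/5, -18/5]
R4 ← R4 + (4/5)·R2: [0, 0, 14/5, 4/5]
R5 ← R5 + (6/5)·R2: [0, 0, -49/5, -14/5]
R4 ← R4 + (2/9)·R3: [0, 0, 0, 0]
R5 ← R5 − (7/9)·R3: [0, 0, 0, 0]
3 nonzero rows, so rank(C) = 3.
C has 4 columns; by rank–nullity, nullity = 4 − 3 = 1.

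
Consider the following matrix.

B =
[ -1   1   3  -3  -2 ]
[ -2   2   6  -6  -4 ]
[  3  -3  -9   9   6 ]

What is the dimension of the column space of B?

1

Row reduce to echelon form.
R2 ← R2 − (2)·R1: [0, 0, 0, 0, 0]
R3 ← R3 + (3)·R1: [0, 0, 0, 0, 0]
Echelon form has 1 nonzero row, so rank(B) = 1.
The column space has dimension equal to the rank: 1.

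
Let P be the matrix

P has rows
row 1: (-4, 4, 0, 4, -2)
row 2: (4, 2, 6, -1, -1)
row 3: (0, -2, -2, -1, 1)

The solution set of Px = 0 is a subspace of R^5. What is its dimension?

Row reduce to echelon form.
R2 ← R2 + R1: [0, 6, 6, 3, -3]
R3 ← R3 + (1/3)·R2: [0, 0, 0, 0, 0]
2 nonzero rows, so rank(P) = 2.
P has 5 columns; by rank–nullity, nullity = 5 − 2 = 3.

3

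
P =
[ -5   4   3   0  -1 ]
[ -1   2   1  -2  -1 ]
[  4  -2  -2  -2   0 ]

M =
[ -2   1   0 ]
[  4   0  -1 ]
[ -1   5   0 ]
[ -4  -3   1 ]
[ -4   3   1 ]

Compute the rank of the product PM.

First compute PM:
[[ 27,   7,  -5],
 [ 21,   7,  -5],
 [ -6,   0,   0]]
Now row reduce the product.
R2 ← R2 − (7/9)·R1: [0, 14/9, -10/9]
R3 ← R3 + (2/9)·R1: [0, 14/9, -10/9]
R3 ← R3 − R2: [0, 0, 0]
2 nonzero rows, so rank(PM) = 2.

2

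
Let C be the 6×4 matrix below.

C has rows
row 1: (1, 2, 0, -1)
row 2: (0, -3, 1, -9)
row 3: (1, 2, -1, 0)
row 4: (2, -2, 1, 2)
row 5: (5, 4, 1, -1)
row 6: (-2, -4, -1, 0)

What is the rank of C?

Row reduce to echelon form.
R3 ← R3 − R1: [0, 0, -1, 1]
R4 ← R4 − (2)·R1: [0, -6, 1, 4]
R5 ← R5 − (5)·R1: [0, -6, 1, 4]
R6 ← R6 + (2)·R1: [0, 0, -1, -2]
R4 ← R4 − (2)·R2: [0, 0, -1, 22]
R5 ← R5 − (2)·R2: [0, 0, -1, 22]
R4 ← R4 − R3: [0, 0, 0, 21]
R5 ← R5 − R3: [0, 0, 0, 21]
R6 ← R6 − R3: [0, 0, 0, -3]
R5 ← R5 − R4: [0, 0, 0, 0]
R6 ← R6 + (1/7)·R4: [0, 0, 0, 0]
Echelon form has 4 nonzero rows, so rank(C) = 4.

4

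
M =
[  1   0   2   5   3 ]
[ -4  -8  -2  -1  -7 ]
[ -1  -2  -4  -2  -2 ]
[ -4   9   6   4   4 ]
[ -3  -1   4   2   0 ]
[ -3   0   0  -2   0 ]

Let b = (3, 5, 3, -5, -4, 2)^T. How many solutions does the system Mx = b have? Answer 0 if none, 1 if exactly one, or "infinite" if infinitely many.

Row reduce the augmented matrix [M | b].
R2 ← R2 + (4)·R1: [0, -8, 6, 19, 5, 17]
R3 ← R3 + R1: [0, -2, -2, 3, 1, 6]
R4 ← R4 + (4)·R1: [0, 9, 14, 24, 16, 7]
R5 ← R5 + (3)·R1: [0, -1, 10, 17, 9, 5]
R6 ← R6 + (3)·R1: [0, 0, 6, 13, 9, 11]
R3 ← R3 − (1/4)·R2: [0, 0, -7/2, -7/4, -1/4, 7/4]
R4 ← R4 + (9/8)·R2: [0, 0, 83/4, 363/8, 173/8, 209/8]
R5 ← R5 − (1/8)·R2: [0, 0, 37/4, 117/8, 67/8, 23/8]
R4 ← R4 + (83/14)·R3: [0, 0, 0, 35, 141/7, 73/2]
R5 ← R5 + (37/14)·R3: [0, 0, 0, 10, 54/7, 15/2]
R6 ← R6 + (12/7)·R3: [0, 0, 0, 10, 60/7, 14]
R5 ← R5 − (2/7)·R4: [0, 0, 0, 0, 96/49, -41/14]
R6 ← R6 − (2/7)·R4: [0, 0, 0, 0, 138/49, 25/7]
R6 ← R6 − (23/16)·R5: [0, 0, 0, 0, 0, 249/32]
The echelon form has 6 nonzero rows; the last pivot sits in the augmented column, so rank(M) = 5 but rank([M|b]) = 6.
Since the ranks differ, the system is inconsistent.
It has no solutions.

0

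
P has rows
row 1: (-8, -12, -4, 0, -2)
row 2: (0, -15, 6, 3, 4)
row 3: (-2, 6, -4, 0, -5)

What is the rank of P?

3

Row reduce to echelon form.
R3 ← R3 − (1/4)·R1: [0, 9, -3, 0, -9/2]
R3 ← R3 + (3/5)·R2: [0, 0, 3/5, 9/5, -21/10]
Echelon form has 3 nonzero rows, so rank(P) = 3.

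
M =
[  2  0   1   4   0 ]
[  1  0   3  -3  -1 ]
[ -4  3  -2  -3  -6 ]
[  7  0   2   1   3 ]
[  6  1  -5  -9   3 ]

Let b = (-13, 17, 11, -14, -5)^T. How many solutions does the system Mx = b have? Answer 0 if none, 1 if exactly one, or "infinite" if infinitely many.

1

Row reduce the augmented matrix [M | b].
R2 ← R2 − (1/2)·R1: [0, 0, 5/2, -5, -1, 47/2]
R3 ← R3 + (2)·R1: [0, 3, 0, 5, -6, -15]
R4 ← R4 − (7/2)·R1: [0, 0, -3/2, -13, 3, 63/2]
R5 ← R5 − (3)·R1: [0, 1, -8, -21, 3, 34]
Swap R2 ↔ R3
R5 ← R5 − (1/3)·R2: [0, 0, -8, -68/3, 5, 39]
R4 ← R4 + (3/5)·R3: [0, 0, 0, -16, 12/5, 228/5]
R5 ← R5 + (16/5)·R3: [0, 0, 0, -116/3, 9/5, 571/5]
R5 ← R5 − (29/12)·R4: [0, 0, 0, 0, -4, 4]
The echelon form has 5 nonzero rows, and every pivot lies in the first 5 columns, so rank(M) = rank([M|b]) = 5.
The system is consistent.
rank = 5 = number of unknowns, so the solution is unique.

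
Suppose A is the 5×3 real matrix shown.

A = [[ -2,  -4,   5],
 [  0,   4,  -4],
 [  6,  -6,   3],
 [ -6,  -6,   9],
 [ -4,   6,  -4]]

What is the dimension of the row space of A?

Row reduce to echelon form.
R3 ← R3 + (3)·R1: [0, -18, 18]
R4 ← R4 − (3)·R1: [0, 6, -6]
R5 ← R5 − (2)·R1: [0, 14, -14]
R3 ← R3 + (9/2)·R2: [0, 0, 0]
R4 ← R4 − (3/2)·R2: [0, 0, 0]
R5 ← R5 − (7/2)·R2: [0, 0, 0]
Echelon form has 2 nonzero rows, so rank(A) = 2.
The row space has dimension equal to the rank: 2.

2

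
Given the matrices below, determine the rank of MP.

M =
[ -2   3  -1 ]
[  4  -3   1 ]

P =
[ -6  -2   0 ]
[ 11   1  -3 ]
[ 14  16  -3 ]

2

First compute MP:
[[ 31,  -9,  -6],
 [-43,   5,   6]]
Now row reduce the product.
R2 ← R2 + (43/31)·R1: [0, -232/31, -72/31]
2 nonzero rows, so rank(MP) = 2.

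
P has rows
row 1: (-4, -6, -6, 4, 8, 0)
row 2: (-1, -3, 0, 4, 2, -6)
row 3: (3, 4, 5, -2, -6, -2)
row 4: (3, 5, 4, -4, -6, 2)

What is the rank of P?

2

Row reduce to echelon form.
R2 ← R2 − (1/4)·R1: [0, -3/2, 3/2, 3, 0, -6]
R3 ← R3 + (3/4)·R1: [0, -1/2, 1/2, 1, 0, -2]
R4 ← R4 + (3/4)·R1: [0, 1/2, -1/2, -1, 0, 2]
R3 ← R3 − (1/3)·R2: [0, 0, 0, 0, 0, 0]
R4 ← R4 + (1/3)·R2: [0, 0, 0, 0, 0, 0]
Echelon form has 2 nonzero rows, so rank(P) = 2.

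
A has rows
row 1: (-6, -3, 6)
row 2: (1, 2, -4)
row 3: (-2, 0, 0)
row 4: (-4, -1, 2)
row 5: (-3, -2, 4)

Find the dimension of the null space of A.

1

Row reduce to echelon form.
R2 ← R2 + (1/6)·R1: [0, 3/2, -3]
R3 ← R3 − (1/3)·R1: [0, 1, -2]
R4 ← R4 − (2/3)·R1: [0, 1, -2]
R5 ← R5 − (1/2)·R1: [0, -1/2, 1]
R3 ← R3 − (2/3)·R2: [0, 0, 0]
R4 ← R4 − (2/3)·R2: [0, 0, 0]
R5 ← R5 + (1/3)·R2: [0, 0, 0]
2 nonzero rows, so rank(A) = 2.
A has 3 columns; by rank–nullity, nullity = 3 − 2 = 1.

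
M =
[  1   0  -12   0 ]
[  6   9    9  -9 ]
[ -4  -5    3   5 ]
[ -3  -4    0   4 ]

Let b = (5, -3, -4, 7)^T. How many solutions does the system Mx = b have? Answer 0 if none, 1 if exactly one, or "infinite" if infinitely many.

Row reduce the augmented matrix [M | b].
R2 ← R2 − (6)·R1: [0, 9, 81, -9, -33]
R3 ← R3 + (4)·R1: [0, -5, -45, 5, 16]
R4 ← R4 + (3)·R1: [0, -4, -36, 4, 22]
R3 ← R3 + (5/9)·R2: [0, 0, 0, 0, -7/3]
R4 ← R4 + (4/9)·R2: [0, 0, 0, 0, 22/3]
R4 ← R4 + (22/7)·R3: [0, 0, 0, 0, 0]
The echelon form has 3 nonzero rows; the last pivot sits in the augmented column, so rank(M) = 2 but rank([M|b]) = 3.
Since the ranks differ, the system is inconsistent.
It has no solutions.

0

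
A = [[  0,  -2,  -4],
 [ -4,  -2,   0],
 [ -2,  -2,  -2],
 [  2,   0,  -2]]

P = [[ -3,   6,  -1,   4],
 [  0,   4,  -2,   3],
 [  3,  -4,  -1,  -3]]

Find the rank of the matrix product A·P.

2

First compute AP:
[[-12,   8,   8,   6],
 [ 12, -32,   8, -22],
 [  0, -12,   8,  -8],
 [-12,  20,   0,  14]]
Now row reduce the product.
R2 ← R2 + R1: [0, -24, 16, -16]
R4 ← R4 − R1: [0, 12, -8, 8]
R3 ← R3 − (1/2)·R2: [0, 0, 0, 0]
R4 ← R4 + (1/2)·R2: [0, 0, 0, 0]
2 nonzero rows, so rank(AP) = 2.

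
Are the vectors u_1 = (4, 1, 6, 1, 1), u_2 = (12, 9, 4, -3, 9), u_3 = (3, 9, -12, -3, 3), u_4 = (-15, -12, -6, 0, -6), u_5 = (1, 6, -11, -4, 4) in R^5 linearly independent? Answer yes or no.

Form the matrix with these vectors as rows and row reduce.
R2 ← R2 − (3)·R1: [0, 6, -14, -6, 6]
R3 ← R3 − (3/4)·R1: [0, 33/4, -33/2, -15/4, 9/4]
R4 ← R4 + (15/4)·R1: [0, -33/4, 33/2, 15/4, -9/4]
R5 ← R5 − (1/4)·R1: [0, 23/4, -25/2, -17/4, 15/4]
R3 ← R3 − (11/8)·R2: [0, 0, 11/4, 9/2, -6]
R4 ← R4 + (11/8)·R2: [0, 0, -11/4, -9/2, 6]
R5 ← R5 − (23/24)·R2: [0, 0, 11/12, 3/2, -2]
R4 ← R4 + R3: [0, 0, 0, 0, 0]
R5 ← R5 − (1/3)·R3: [0, 0, 0, 0, 0]
3 nonzero rows, so the 5 vectors span a space of dimension 3.
Since 3 < 5, the vectors are linearly dependent.

no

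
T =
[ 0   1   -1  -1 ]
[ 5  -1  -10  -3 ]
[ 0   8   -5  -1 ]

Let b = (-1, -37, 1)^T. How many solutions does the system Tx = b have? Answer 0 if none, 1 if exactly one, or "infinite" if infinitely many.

infinite

Row reduce the augmented matrix [T | b].
Swap R1 ↔ R2
R3 ← R3 − (8)·R2: [0, 0, 3, 7, 9]
The echelon form has 3 nonzero rows, and every pivot lies in the first 4 columns, so rank(T) = rank([T|b]) = 3.
The system is consistent.
rank = 3 < 4 unknowns, so there are infinitely many solutions.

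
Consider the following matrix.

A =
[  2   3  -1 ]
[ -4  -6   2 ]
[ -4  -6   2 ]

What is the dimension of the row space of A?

1

Row reduce to echelon form.
R2 ← R2 + (2)·R1: [0, 0, 0]
R3 ← R3 + (2)·R1: [0, 0, 0]
Echelon form has 1 nonzero row, so rank(A) = 1.
The row space has dimension equal to the rank: 1.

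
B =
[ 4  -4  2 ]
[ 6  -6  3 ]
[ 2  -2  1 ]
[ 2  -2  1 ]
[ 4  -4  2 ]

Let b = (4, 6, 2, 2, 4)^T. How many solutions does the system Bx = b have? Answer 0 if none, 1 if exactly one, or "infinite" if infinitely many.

Row reduce the augmented matrix [B | b].
R2 ← R2 − (3/2)·R1: [0, 0, 0, 0]
R3 ← R3 − (1/2)·R1: [0, 0, 0, 0]
R4 ← R4 − (1/2)·R1: [0, 0, 0, 0]
R5 ← R5 − R1: [0, 0, 0, 0]
The echelon form has 1 nonzero rows, and every pivot lies in the first 3 columns, so rank(B) = rank([B|b]) = 1.
The system is consistent.
rank = 1 < 3 unknowns, so there are infinitely many solutions.

infinite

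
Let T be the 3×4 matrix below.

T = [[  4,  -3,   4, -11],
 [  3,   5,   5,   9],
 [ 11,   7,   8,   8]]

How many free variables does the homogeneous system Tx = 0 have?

1

Row reduce to echelon form.
R2 ← R2 − (3/4)·R1: [0, 29/4, 2, 69/4]
R3 ← R3 − (11/4)·R1: [0, 61/4, -3, 153/4]
R3 ← R3 − (61/29)·R2: [0, 0, -209/29, 57/29]
3 nonzero rows, so rank(T) = 3.
T has 4 columns; by rank–nullity, nullity = 4 − 3 = 1.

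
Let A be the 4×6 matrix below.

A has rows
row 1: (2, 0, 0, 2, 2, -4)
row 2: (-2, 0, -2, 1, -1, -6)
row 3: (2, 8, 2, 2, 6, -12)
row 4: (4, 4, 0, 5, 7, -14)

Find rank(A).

Row reduce to echelon form.
R2 ← R2 + R1: [0, 0, -2, 3, 1, -10]
R3 ← R3 − R1: [0, 8, 2, 0, 4, -8]
R4 ← R4 − (2)·R1: [0, 4, 0, 1, 3, -6]
Swap R2 ↔ R3
R4 ← R4 − (1/2)·R2: [0, 0, -1, 1, 1, -2]
R4 ← R4 − (1/2)·R3: [0, 0, 0, -1/2, 1/2, 3]
Echelon form has 4 nonzero rows, so rank(A) = 4.

4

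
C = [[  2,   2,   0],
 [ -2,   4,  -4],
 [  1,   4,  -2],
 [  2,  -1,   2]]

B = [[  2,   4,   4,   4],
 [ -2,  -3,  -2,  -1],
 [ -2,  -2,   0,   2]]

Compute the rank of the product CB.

2

First compute CB:
[[  0,   2,   4,   6],
 [ -4, -12, -16, -20],
 [ -2,  -4,  -4,  -4],
 [  2,   7,  10,  13]]
Now row reduce the product.
Swap R1 ↔ R2
R3 ← R3 − (1/2)·R1: [0, 2, 4, 6]
R4 ← R4 + (1/2)·R1: [0, 1, 2, 3]
R3 ← R3 − R2: [0, 0, 0, 0]
R4 ← R4 − (1/2)·R2: [0, 0, 0, 0]
2 nonzero rows, so rank(CB) = 2.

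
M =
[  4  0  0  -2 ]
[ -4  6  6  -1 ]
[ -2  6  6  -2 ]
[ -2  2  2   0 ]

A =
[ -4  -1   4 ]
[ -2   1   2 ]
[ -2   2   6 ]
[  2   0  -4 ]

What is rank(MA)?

2

First compute MA:
[[-20,  -4,  24],
 [-10,  22,  36],
 [-20,  20,  48],
 [  0,   8,   8]]
Now row reduce the product.
R2 ← R2 − (1/2)·R1: [0, 24, 24]
R3 ← R3 − R1: [0, 24, 24]
R3 ← R3 − R2: [0, 0, 0]
R4 ← R4 − (1/3)·R2: [0, 0, 0]
2 nonzero rows, so rank(MA) = 2.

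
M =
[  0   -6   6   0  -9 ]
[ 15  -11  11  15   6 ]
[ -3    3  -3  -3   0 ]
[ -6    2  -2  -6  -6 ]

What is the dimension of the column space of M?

2

Row reduce to echelon form.
Swap R1 ↔ R2
R3 ← R3 + (1/5)·R1: [0, 4/5, -4/5, 0, 6/5]
R4 ← R4 + (2/5)·R1: [0, -12/5, 12/5, 0, -18/5]
R3 ← R3 + (2/15)·R2: [0, 0, 0, 0, 0]
R4 ← R4 − (2/5)·R2: [0, 0, 0, 0, 0]
Echelon form has 2 nonzero rows, so rank(M) = 2.
The column space has dimension equal to the rank: 2.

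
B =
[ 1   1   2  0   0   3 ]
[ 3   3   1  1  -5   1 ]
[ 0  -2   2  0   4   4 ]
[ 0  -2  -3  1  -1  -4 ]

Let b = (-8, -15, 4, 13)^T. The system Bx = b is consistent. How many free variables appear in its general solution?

Row reduce the augmented matrix [B | b].
R2 ← R2 − (3)·R1: [0, 0, -5, 1, -5, -8, 9]
Swap R2 ↔ R3
R4 ← R4 − R2: [0, 0, -5, 1, -5, -8, 9]
R4 ← R4 − R3: [0, 0, 0, 0, 0, 0, 0]
The echelon form has 3 nonzero rows, and every pivot lies in the first 6 columns, so rank(B) = rank([B|b]) = 3.
The system is consistent.
Free variables = (unknowns) − (rank) = 6 − 3 = 3.

3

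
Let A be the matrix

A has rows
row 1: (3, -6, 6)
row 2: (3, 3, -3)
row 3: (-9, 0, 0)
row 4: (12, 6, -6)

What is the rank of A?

2

Row reduce to echelon form.
R2 ← R2 − R1: [0, 9, -9]
R3 ← R3 + (3)·R1: [0, -18, 18]
R4 ← R4 − (4)·R1: [0, 30, -30]
R3 ← R3 + (2)·R2: [0, 0, 0]
R4 ← R4 − (10/3)·R2: [0, 0, 0]
Echelon form has 2 nonzero rows, so rank(A) = 2.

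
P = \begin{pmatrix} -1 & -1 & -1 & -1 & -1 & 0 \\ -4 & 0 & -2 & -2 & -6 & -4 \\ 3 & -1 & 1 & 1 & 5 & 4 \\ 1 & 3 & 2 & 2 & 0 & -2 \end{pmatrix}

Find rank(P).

2

Row reduce to echelon form.
R2 ← R2 − (4)·R1: [0, 4, 2, 2, -2, -4]
R3 ← R3 + (3)·R1: [0, -4, -2, -2, 2, 4]
R4 ← R4 + R1: [0, 2, 1, 1, -1, -2]
R3 ← R3 + R2: [0, 0, 0, 0, 0, 0]
R4 ← R4 − (1/2)·R2: [0, 0, 0, 0, 0, 0]
Echelon form has 2 nonzero rows, so rank(P) = 2.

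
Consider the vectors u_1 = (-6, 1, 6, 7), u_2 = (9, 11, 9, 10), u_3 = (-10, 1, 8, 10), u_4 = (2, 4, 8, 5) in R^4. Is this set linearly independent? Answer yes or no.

Form the matrix with these vectors as rows and row reduce.
R2 ← R2 + (3/2)·R1: [0, 25/2, 18, 41/2]
R3 ← R3 − (5/3)·R1: [0, -2/3, -2, -5/3]
R4 ← R4 + (1/3)·R1: [0, 13/3, 10, 22/3]
R3 ← R3 + (4/75)·R2: [0, 0, -26/25, -43/75]
R4 ← R4 − (26/75)·R2: [0, 0, 94/25, 17/75]
R4 ← R4 + (47/13)·R3: [0, 0, 0, -24/13]
4 nonzero rows, so the 4 vectors span a space of dimension 4.
Since 4 = 4, the vectors are linearly independent.

yes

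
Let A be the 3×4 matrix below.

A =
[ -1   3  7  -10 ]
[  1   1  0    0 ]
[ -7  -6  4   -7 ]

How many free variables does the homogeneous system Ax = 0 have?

1

Row reduce to echelon form.
R2 ← R2 + R1: [0, 4, 7, -10]
R3 ← R3 − (7)·R1: [0, -27, -45, 63]
R3 ← R3 + (27/4)·R2: [0, 0, 9/4, -9/2]
3 nonzero rows, so rank(A) = 3.
A has 4 columns; by rank–nullity, nullity = 4 − 3 = 1.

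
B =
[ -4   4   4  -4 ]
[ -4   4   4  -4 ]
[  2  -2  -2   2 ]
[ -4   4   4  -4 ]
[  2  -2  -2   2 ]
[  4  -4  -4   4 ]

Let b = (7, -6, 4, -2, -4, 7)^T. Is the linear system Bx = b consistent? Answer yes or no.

no

Row reduce the augmented matrix [B | b].
R2 ← R2 − R1: [0, 0, 0, 0, -13]
R3 ← R3 + (1/2)·R1: [0, 0, 0, 0, 15/2]
R4 ← R4 − R1: [0, 0, 0, 0, -9]
R5 ← R5 + (1/2)·R1: [0, 0, 0, 0, -1/2]
R6 ← R6 + R1: [0, 0, 0, 0, 14]
R3 ← R3 + (15/26)·R2: [0, 0, 0, 0, 0]
R4 ← R4 − (9/13)·R2: [0, 0, 0, 0, 0]
R5 ← R5 − (1/26)·R2: [0, 0, 0, 0, 0]
R6 ← R6 + (14/13)·R2: [0, 0, 0, 0, 0]
The echelon form has 2 nonzero rows; the last pivot sits in the augmented column, so rank(B) = 1 but rank([B|b]) = 2.
Since the ranks differ, the system is inconsistent.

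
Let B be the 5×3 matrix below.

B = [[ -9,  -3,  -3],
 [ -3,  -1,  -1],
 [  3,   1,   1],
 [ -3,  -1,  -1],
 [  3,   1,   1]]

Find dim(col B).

Row reduce to echelon form.
R2 ← R2 − (1/3)·R1: [0, 0, 0]
R3 ← R3 + (1/3)·R1: [0, 0, 0]
R4 ← R4 − (1/3)·R1: [0, 0, 0]
R5 ← R5 + (1/3)·R1: [0, 0, 0]
Echelon form has 1 nonzero row, so rank(B) = 1.
The column space has dimension equal to the rank: 1.

1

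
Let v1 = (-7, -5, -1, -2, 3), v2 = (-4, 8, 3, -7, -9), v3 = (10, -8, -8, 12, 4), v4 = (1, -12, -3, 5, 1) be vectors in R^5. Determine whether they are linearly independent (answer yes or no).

yes

Form the matrix with these vectors as rows and row reduce.
R2 ← R2 − (4/7)·R1: [0, 76/7, 25/7, -41/7, -75/7]
R3 ← R3 + (10/7)·R1: [0, -106/7, -66/7, 64/7, 58/7]
R4 ← R4 + (1/7)·R1: [0, -89/7, -22/7, 33/7, 10/7]
R3 ← R3 + (53/38)·R2: [0, 0, -169/38, 37/38, -253/38]
R4 ← R4 + (89/76)·R2: [0, 0, 79/76, -163/76, -845/76]
R4 ← R4 + (79/338)·R3: [0, 0, 0, -324/169, -2142/169]
4 nonzero rows, so the 4 vectors span a space of dimension 4.
Since 4 = 4, the vectors are linearly independent.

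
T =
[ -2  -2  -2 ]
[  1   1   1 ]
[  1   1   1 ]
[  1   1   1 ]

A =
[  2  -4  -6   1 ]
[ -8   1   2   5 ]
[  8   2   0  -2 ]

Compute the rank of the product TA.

First compute TA:
[[ -4,   2,   8,  -8],
 [  2,  -1,  -4,   4],
 [  2,  -1,  -4,   4],
 [  2,  -1,  -4,   4]]
Now row reduce the product.
R2 ← R2 + (1/2)·R1: [0, 0, 0, 0]
R3 ← R3 + (1/2)·R1: [0, 0, 0, 0]
R4 ← R4 + (1/2)·R1: [0, 0, 0, 0]
1 nonzero row, so rank(TA) = 1.

1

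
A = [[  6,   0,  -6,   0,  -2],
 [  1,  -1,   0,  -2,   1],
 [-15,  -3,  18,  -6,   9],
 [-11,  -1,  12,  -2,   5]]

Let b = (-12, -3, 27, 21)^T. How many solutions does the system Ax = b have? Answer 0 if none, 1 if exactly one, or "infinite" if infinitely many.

infinite

Row reduce the augmented matrix [A | b].
R2 ← R2 − (1/6)·R1: [0, -1, 1, -2, 4/3, -1]
R3 ← R3 + (5/2)·R1: [0, -3, 3, -6, 4, -3]
R4 ← R4 + (11/6)·R1: [0, -1, 1, -2, 4/3, -1]
R3 ← R3 − (3)·R2: [0, 0, 0, 0, 0, 0]
R4 ← R4 − R2: [0, 0, 0, 0, 0, 0]
The echelon form has 2 nonzero rows, and every pivot lies in the first 5 columns, so rank(A) = rank([A|b]) = 2.
The system is consistent.
rank = 2 < 5 unknowns, so there are infinitely many solutions.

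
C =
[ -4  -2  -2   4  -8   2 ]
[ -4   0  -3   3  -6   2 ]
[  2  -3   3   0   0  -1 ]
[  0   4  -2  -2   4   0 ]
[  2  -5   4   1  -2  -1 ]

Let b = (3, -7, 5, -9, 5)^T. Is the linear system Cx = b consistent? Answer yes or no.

no

Row reduce the augmented matrix [C | b].
R2 ← R2 − R1: [0, 2, -1, -1, 2, 0, -10]
R3 ← R3 + (1/2)·R1: [0, -4, 2, 2, -4, 0, 13/2]
R5 ← R5 + (1/2)·R1: [0, -6, 3, 3, -6, 0, 13/2]
R3 ← R3 + (2)·R2: [0, 0, 0, 0, 0, 0, -27/2]
R4 ← R4 − (2)·R2: [0, 0, 0, 0, 0, 0, 11]
R5 ← R5 + (3)·R2: [0, 0, 0, 0, 0, 0, -47/2]
R4 ← R4 + (22/27)·R3: [0, 0, 0, 0, 0, 0, 0]
R5 ← R5 − (47/27)·R3: [0, 0, 0, 0, 0, 0, 0]
The echelon form has 3 nonzero rows; the last pivot sits in the augmented column, so rank(C) = 2 but rank([C|b]) = 3.
Since the ranks differ, the system is inconsistent.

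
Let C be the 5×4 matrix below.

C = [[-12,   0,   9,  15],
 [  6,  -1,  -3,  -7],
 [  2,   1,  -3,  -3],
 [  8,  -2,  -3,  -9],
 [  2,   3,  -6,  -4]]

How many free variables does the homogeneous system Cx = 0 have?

Row reduce to echelon form.
R2 ← R2 + (1/2)·R1: [0, -1, 3/2, 1/2]
R3 ← R3 + (1/6)·R1: [0, 1, -3/2, -1/2]
R4 ← R4 + (2/3)·R1: [0, -2, 3, 1]
R5 ← R5 + (1/6)·R1: [0, 3, -9/2, -3/2]
R3 ← R3 + R2: [0, 0, 0, 0]
R4 ← R4 − (2)·R2: [0, 0, 0, 0]
R5 ← R5 + (3)·R2: [0, 0, 0, 0]
2 nonzero rows, so rank(C) = 2.
C has 4 columns; by rank–nullity, nullity = 4 − 2 = 2.

2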